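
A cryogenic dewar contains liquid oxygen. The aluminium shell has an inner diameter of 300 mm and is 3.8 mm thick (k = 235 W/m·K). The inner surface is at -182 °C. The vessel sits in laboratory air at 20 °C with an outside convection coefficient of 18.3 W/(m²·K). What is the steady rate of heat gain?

Radial (spherical) resistances in series:
R_aluminium shell = (1/0.15 − 1/0.1538)/(4π×235) = 5.578×10^-5 K/W
R_outer film = 1/(h·4πr_o²) = 1/(18.3×4π×0.1538²) = 0.1838 K/W
R_total = 0.1839 K/W
Q = ΔT/R_total = 202/0.1839

Q ≈ 1100 W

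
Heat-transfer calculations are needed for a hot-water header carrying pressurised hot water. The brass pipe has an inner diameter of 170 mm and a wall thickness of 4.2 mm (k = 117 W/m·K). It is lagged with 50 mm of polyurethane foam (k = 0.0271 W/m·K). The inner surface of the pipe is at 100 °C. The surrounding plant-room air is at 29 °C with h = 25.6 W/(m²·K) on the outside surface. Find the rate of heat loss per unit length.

For a radial system each layer contributes R = ln(r_out/r_in)/(2πkL); films add R = 1/(hA).
R_brass pipe wall = ln(89.2/85)/(2π×117×1) = 6.561×10^-5 K/W
R_polyurethane foam = ln(139.2/89.2)/(2π×0.0271×1) = 2.614 K/W
R_outer film = 1/(h_o·2πr_oL) = 1/(25.6×2π×0.1392×1) = 0.04466 K/W
R_total = 2.658 K/W
Q = ΔT/R_total = 71/2.658

q′ ≈ 26.7 W/m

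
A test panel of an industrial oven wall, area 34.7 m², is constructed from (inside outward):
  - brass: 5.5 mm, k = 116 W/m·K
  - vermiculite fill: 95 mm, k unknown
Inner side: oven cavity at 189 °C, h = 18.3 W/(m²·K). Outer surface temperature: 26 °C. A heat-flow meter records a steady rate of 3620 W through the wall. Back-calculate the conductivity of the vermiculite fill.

Series thermal resistances:
R_inner film = 1/(h_i·A) = 1/(18.3×34.7) = 0.001575 K/W
R_brass = L/(kA) = 0.0055/(116×34.7) = 1.366×10^-6 K/W
Sum of known resistances R_other = 0.001576 K/W
Total R = ΔT/Q = 163/3620 = 0.04503 K/W
R_vermiculite fill = R_total − R_other = 0.04345 K/W
k = L/(R·A) = 0.095/(0.04345×34.7)

k ≈ 0.063 W/(m·K)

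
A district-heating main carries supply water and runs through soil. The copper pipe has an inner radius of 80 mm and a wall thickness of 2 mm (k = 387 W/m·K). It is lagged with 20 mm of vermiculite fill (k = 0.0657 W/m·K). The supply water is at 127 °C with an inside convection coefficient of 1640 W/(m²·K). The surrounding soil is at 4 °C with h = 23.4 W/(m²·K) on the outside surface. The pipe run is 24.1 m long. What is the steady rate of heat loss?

Q ≈ 4970 W

Cylindrical conduction, so R = ln(r₂/r₁)/(2πkL) per layer, in series:
R_inner film = 1/(h_i·2πr₁L) = 1/(1640×2π×0.08×24.1) = 5.033×10^-5 K/W
R_copper pipe wall = ln(82/80)/(2π×387×24.1) = 4.214×10^-7 K/W
R_vermiculite fill = ln(102/82)/(2π×0.0657×24.1) = 0.02194 K/W
R_outer film = 1/(h_o·2πr_oL) = 1/(23.4×2π×0.102×24.1) = 0.002767 K/W
R_total = 0.02476 K/W
Q = ΔT/R_total = 123/0.02476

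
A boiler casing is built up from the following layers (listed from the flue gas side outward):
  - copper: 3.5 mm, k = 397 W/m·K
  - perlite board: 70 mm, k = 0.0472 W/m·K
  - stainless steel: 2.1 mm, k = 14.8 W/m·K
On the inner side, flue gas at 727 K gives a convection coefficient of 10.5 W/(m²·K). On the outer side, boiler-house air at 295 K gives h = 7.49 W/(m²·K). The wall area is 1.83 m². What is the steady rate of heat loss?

Q ≈ 462 W

Treating each layer as a thermal resistance in series:
R_inner film = 1/(h_i·A) = 1/(10.5×1.83) = 0.05204 K/W
R_copper = L/(kA) = 0.0035/(397×1.83) = 4.818×10^-6 K/W
R_perlite board = L/(kA) = 0.07/(0.0472×1.83) = 0.8104 K/W
R_stainless steel = L/(kA) = 0.0021/(14.8×1.83) = 7.754×10^-5 K/W
R_outer film = 1/(h_o·A) = 1/(7.49×1.83) = 0.07296 K/W
R_total = 0.9355 K/W
Q = ΔT / R_total = 432 / 0.9355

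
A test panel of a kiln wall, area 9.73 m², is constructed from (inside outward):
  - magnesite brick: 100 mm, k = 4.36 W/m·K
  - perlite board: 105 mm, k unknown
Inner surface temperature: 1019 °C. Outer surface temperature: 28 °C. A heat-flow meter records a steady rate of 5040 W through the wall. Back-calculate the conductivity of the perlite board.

k ≈ 0.0555 W/(m·K)

Thermal resistances in series:
R_magnesite brick = L/(kA) = 0.1/(4.36×9.73) = 0.002357 K/W
Sum of known resistances R_other = 0.002357 K/W
Total R = ΔT/Q = 991/5040 = 0.1966 K/W
R_perlite board = R_total − R_other = 0.1943 K/W
k = L/(R·A) = 0.105/(0.1943×9.73)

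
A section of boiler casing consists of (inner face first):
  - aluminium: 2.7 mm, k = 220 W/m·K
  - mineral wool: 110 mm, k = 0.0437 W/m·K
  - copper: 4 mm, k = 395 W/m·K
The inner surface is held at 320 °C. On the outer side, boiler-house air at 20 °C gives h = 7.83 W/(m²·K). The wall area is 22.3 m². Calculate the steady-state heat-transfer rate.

Q ≈ 2530 W

Treating each layer as a thermal resistance in series:
R_aluminium = L/(kA) = 0.0027/(220×22.3) = 5.503×10^-7 K/W
R_mineral wool = L/(kA) = 0.11/(0.0437×22.3) = 0.1129 K/W
R_copper = L/(kA) = 0.004/(395×22.3) = 4.541×10^-7 K/W
R_outer film = 1/(h_o·A) = 1/(7.83×22.3) = 0.005727 K/W
R_total = 0.1186 K/W
Q = ΔT / R_total = 300 / 0.1186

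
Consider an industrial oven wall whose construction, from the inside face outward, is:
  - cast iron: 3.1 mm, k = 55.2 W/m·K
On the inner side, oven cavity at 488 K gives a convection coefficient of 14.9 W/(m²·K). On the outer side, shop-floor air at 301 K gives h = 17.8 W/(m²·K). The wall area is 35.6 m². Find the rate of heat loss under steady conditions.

Treating each layer as a thermal resistance in series:
R_inner film = 1/(h_i·A) = 1/(14.9×35.6) = 0.001885 K/W
R_cast iron = L/(kA) = 0.0031/(55.2×35.6) = 1.578×10^-6 K/W
R_outer film = 1/(h_o·A) = 1/(17.8×35.6) = 0.001578 K/W
R_total = 0.003465 K/W
Q = ΔT / R_total = 187 / 0.003465

Q ≈ 54000 W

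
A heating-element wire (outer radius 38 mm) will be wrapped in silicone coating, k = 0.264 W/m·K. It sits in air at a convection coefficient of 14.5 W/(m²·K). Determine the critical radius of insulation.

For a cylinder r_cr = k/h = 0.264/14.5
r_cr = 18.2 mm; since the bare radius (38 mm) is above r_cr, any added insulation will reduce heat loss.

r_cr ≈ 18.2 mm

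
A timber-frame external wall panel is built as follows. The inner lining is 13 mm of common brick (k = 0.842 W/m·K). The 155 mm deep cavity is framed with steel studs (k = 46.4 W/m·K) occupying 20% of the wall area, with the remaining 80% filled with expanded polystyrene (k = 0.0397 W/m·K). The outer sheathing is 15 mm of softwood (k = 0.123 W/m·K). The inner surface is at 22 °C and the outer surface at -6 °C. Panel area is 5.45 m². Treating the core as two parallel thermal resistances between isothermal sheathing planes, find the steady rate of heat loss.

Q ≈ 991 W

Sheathing layers in series; stud and cavity paths in parallel between them.
R_inner = 0.013/(0.842×5.45) = 0.002833 K/W
R_stud  = 0.155/(46.4×0.2×5.45) = 0.003065 K/W
R_cav   = 0.155/(0.0397×0.8×5.45) = 0.8955 K/W
1/R_core = 1/R_stud + 1/R_cav → R_core = 0.003054 K/W
R_outer = 0.015/(0.123×5.45) = 0.02238 K/W
R_total = 0.02826 K/W
Q = ΔT/R_total = 28/0.02826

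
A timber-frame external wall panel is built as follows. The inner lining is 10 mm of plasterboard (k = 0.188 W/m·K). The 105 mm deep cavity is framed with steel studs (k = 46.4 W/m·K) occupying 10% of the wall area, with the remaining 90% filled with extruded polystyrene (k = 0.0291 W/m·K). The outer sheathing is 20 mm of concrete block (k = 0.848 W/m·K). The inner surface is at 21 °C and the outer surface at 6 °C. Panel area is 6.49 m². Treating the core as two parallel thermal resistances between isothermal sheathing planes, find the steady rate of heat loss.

Q ≈ 981 W

Sheathing layers in series; stud and cavity paths in parallel between them.
R_inner = 0.01/(0.188×6.49) = 0.008196 K/W
R_stud  = 0.105/(46.4×0.1×6.49) = 0.003487 K/W
R_cav   = 0.105/(0.0291×0.9×6.49) = 0.6177 K/W
1/R_core = 1/R_stud + 1/R_cav → R_core = 0.003467 K/W
R_outer = 0.02/(0.848×6.49) = 0.003634 K/W
R_total = 0.0153 K/W
Q = ΔT/R_total = 15/0.0153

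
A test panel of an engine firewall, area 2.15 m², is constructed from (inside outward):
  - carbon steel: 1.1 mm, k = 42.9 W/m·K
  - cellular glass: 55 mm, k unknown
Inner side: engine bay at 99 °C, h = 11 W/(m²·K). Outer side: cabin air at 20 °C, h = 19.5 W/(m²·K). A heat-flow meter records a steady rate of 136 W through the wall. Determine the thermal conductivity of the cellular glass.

k ≈ 0.0497 W/(m·K)

Treating each layer as a thermal resistance in series:
R_inner film = 1/(h_i·A) = 1/(11×2.15) = 0.04228 K/W
R_carbon steel = L/(kA) = 0.0011/(42.9×2.15) = 1.193×10^-5 K/W
R_outer film = 1/(h_o·A) = 1/(19.5×2.15) = 0.02385 K/W
Sum of known resistances R_other = 0.06615 K/W
Total R = ΔT/Q = 79/136 = 0.5809 K/W
R_cellular glass = R_total − R_other = 0.5147 K/W
k = L/(R·A) = 0.055/(0.5147×2.15)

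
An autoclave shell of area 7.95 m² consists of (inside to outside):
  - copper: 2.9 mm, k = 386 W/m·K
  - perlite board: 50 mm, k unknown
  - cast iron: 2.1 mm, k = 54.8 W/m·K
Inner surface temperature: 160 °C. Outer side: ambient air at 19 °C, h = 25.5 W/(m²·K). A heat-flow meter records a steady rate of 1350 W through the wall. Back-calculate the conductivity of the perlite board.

k ≈ 0.0632 W/(m·K)

Model the wall as resistances in series:
R_copper = L/(kA) = 0.0029/(386×7.95) = 9.45×10^-7 K/W
R_cast iron = L/(kA) = 0.0021/(54.8×7.95) = 4.82×10^-6 K/W
R_outer film = 1/(h_o·A) = 1/(25.5×7.95) = 0.004933 K/W
Sum of known resistances R_other = 0.004939 K/W
Total R = ΔT/Q = 141/1350 = 0.1044 K/W
R_perlite board = R_total − R_other = 0.09951 K/W
k = L/(R·A) = 0.05/(0.09951×7.95)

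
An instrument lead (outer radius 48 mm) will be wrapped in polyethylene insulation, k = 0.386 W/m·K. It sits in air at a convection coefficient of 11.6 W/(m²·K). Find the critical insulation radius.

For a cylinder r_cr = k/h = 0.386/11.6
r_cr = 33.3 mm; since the bare radius (48 mm) is above r_cr, any added insulation will reduce heat loss.

r_cr ≈ 33.3 mm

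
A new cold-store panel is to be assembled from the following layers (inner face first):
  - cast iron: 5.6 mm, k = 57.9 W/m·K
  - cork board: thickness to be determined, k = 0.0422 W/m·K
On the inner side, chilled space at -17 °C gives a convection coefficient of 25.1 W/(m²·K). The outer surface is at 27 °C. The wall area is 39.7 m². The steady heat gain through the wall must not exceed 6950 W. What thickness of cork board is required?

Using the resistance-network approach (series):
R_inner film = 1/(h_i·A) = 1/(25.1×39.7) = 0.001004 K/W
R_cast iron = L/(kA) = 0.0056/(57.9×39.7) = 2.436×10^-6 K/W
Sum of the known resistances R_other = 0.001006 K/W
Required total resistance R_tot = ΔT/Q_allow = 44/6950 = 0.006331 K/W
R_cork board = R_tot − R_other = 0.005325 K/W
L = R·k·A = 0.005325×0.0422×39.7

L ≈ 8.92 mm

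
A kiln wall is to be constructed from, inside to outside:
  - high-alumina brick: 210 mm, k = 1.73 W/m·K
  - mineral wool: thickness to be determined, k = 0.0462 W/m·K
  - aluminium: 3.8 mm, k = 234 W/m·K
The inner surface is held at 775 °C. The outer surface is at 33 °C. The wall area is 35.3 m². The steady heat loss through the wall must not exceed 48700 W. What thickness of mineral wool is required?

L ≈ 19.2 mm

Treating each layer as a thermal resistance in series:
R_high-alumina brick = L/(kA) = 0.21/(1.73×35.3) = 0.003439 K/W
R_aluminium = L/(kA) = 0.0038/(234×35.3) = 4.6×10^-7 K/W
Sum of the known resistances R_other = 0.003439 K/W
Required total resistance R_tot = ΔT/Q_allow = 742/48700 = 0.01524 K/W
R_mineral wool = R_tot − R_other = 0.0118 K/W
L = R·k·A = 0.0118×0.0462×35.3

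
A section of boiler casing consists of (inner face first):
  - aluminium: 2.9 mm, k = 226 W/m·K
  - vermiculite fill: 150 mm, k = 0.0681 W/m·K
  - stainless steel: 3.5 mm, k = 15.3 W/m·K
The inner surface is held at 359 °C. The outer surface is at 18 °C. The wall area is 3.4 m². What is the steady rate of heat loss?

Model the wall as resistances in series:
R_aluminium = L/(kA) = 0.0029/(226×3.4) = 3.774×10^-6 K/W
R_vermiculite fill = L/(kA) = 0.15/(0.0681×3.4) = 0.6478 K/W
R_stainless steel = L/(kA) = 0.0035/(15.3×3.4) = 6.728×10^-5 K/W
R_total = 0.6479 K/W
Q = ΔT / R_total = 341 / 0.6479

Q ≈ 526 W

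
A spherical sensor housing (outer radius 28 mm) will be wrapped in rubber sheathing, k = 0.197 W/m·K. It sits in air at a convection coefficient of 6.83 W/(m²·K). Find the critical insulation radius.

For a sphere r_cr = 2k/h = 2×0.197/6.83
r_cr = 57.7 mm; since the bare radius (28 mm) is below r_cr, adding a thin layer of insulation will *increase* heat loss.

r_cr ≈ 57.7 mm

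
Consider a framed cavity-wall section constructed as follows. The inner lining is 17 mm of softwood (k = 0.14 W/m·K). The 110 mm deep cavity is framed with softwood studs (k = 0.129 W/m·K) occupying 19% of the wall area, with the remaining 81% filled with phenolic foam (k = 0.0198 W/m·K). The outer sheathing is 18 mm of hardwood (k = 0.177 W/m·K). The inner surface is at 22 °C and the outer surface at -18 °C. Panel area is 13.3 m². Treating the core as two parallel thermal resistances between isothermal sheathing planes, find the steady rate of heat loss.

Q ≈ 181 W

Sheathing layers in series; stud and cavity paths in parallel between them.
R_inner = 0.017/(0.14×13.3) = 0.00913 K/W
R_stud  = 0.11/(0.129×0.19×13.3) = 0.3374 K/W
R_cav   = 0.11/(0.0198×0.81×13.3) = 0.5157 K/W
1/R_core = 1/R_stud + 1/R_cav → R_core = 0.204 K/W
R_outer = 0.018/(0.177×13.3) = 0.007646 K/W
R_total = 0.2207 K/W
Q = ΔT/R_total = 40/0.2207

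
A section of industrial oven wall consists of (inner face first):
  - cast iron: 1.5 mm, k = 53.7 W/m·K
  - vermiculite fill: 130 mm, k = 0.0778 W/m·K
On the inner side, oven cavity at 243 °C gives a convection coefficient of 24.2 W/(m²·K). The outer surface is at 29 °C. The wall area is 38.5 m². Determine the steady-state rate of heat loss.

Q ≈ 4810 W

Thermal resistances in series:
R_inner film = 1/(h_i·A) = 1/(24.2×38.5) = 0.001073 K/W
R_cast iron = L/(kA) = 0.0015/(53.7×38.5) = 7.255×10^-7 K/W
R_vermiculite fill = L/(kA) = 0.13/(0.0778×38.5) = 0.0434 K/W
R_total = 0.04448 K/W
Q = ΔT / R_total = 214 / 0.04448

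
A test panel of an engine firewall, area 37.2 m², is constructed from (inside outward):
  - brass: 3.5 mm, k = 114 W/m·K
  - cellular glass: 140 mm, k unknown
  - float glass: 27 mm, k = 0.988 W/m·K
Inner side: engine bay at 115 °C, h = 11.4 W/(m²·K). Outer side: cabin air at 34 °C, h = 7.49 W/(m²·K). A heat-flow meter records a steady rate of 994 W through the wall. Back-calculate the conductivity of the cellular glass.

Model the wall as resistances in series:
R_inner film = 1/(h_i·A) = 1/(11.4×37.2) = 0.002358 K/W
R_brass = L/(kA) = 0.0035/(114×37.2) = 8.253×10^-7 K/W
R_float glass = L/(kA) = 0.027/(0.988×37.2) = 7.346×10^-4 K/W
R_outer film = 1/(h_o·A) = 1/(7.49×37.2) = 0.003589 K/W
Sum of known resistances R_other = 0.006683 K/W
Total R = ΔT/Q = 81/994 = 0.08149 K/W
R_cellular glass = R_total − R_other = 0.07481 K/W
k = L/(R·A) = 0.14/(0.07481×37.2)

k ≈ 0.0503 W/(m·K)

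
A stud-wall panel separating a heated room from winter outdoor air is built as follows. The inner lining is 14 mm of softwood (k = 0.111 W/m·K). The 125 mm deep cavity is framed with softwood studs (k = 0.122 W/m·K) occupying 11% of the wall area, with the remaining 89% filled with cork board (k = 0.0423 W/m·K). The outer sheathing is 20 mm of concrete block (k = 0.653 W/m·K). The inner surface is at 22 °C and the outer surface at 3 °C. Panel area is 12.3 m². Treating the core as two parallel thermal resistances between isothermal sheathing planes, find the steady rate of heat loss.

Q ≈ 89.7 W

Sheathing layers in series; stud and cavity paths in parallel between them.
R_inner = 0.014/(0.111×12.3) = 0.01025 K/W
R_stud  = 0.125/(0.122×0.11×12.3) = 0.7573 K/W
R_cav   = 0.125/(0.0423×0.89×12.3) = 0.2699 K/W
1/R_core = 1/R_stud + 1/R_cav → R_core = 0.199 K/W
R_outer = 0.02/(0.653×12.3) = 0.00249 K/W
R_total = 0.2117 K/W
Q = ΔT/R_total = 19/0.2117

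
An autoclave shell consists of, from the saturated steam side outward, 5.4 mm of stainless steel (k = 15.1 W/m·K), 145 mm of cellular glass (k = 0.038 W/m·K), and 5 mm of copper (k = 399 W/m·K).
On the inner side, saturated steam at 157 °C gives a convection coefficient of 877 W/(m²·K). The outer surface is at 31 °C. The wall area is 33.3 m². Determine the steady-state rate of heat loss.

Model the wall as resistances in series:
R_inner film = 1/(h_i·A) = 1/(877×33.3) = 3.424×10^-5 K/W
R_stainless steel = L/(kA) = 0.0054/(15.1×33.3) = 1.074×10^-5 K/W
R_cellular glass = L/(kA) = 0.145/(0.038×33.3) = 0.1146 K/W
R_copper = L/(kA) = 0.005/(399×33.3) = 3.763×10^-7 K/W
R_total = 0.1146 K/W
Q = ΔT / R_total = 126 / 0.1146

Q ≈ 1100 W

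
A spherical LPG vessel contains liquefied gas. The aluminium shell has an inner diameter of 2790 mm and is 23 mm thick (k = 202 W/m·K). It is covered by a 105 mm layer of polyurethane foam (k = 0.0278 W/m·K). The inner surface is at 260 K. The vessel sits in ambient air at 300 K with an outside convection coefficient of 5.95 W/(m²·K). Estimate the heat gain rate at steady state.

Spherical conduction: R = (1/r_in − 1/r_out)/(4πk) per layer; series-sum.
R_aluminium shell = (1/1.395 − 1/1.418)/(4π×202) = 4.581×10^-6 K/W
R_polyurethane foam = (1/1.418 − 1/1.523)/(4π×0.0278) = 0.1392 K/W
R_outer film = 1/(h·4πr_o²) = 1/(5.95×4π×1.523²) = 0.005766 K/W
R_total = 0.1449 K/W
Q = ΔT/R_total = 40/0.1449

Q ≈ 276 W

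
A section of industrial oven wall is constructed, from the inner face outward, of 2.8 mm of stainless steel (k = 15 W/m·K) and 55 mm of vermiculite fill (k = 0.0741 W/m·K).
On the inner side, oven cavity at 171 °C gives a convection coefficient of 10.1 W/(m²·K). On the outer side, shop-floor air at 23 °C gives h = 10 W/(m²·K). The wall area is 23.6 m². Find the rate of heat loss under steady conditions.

Model the wall as resistances in series:
R_inner film = 1/(h_i·A) = 1/(10.1×23.6) = 0.004195 K/W
R_stainless steel = L/(kA) = 0.0028/(15×23.6) = 7.91×10^-6 K/W
R_vermiculite fill = L/(kA) = 0.055/(0.0741×23.6) = 0.03145 K/W
R_outer film = 1/(h_o·A) = 1/(10×23.6) = 0.004237 K/W
R_total = 0.03989 K/W
Q = ΔT / R_total = 148 / 0.03989

Q ≈ 3710 W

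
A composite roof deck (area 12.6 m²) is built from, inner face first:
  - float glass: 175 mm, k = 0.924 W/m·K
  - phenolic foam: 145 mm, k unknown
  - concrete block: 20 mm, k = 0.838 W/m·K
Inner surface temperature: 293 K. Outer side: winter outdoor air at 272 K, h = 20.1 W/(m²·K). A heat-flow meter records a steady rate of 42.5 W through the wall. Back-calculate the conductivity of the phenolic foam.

k ≈ 0.0243 W/(m·K)

Model the wall as resistances in series:
R_float glass = L/(kA) = 0.175/(0.924×12.6) = 0.01503 K/W
R_concrete block = L/(kA) = 0.02/(0.838×12.6) = 0.001894 K/W
R_outer film = 1/(h_o·A) = 1/(20.1×12.6) = 0.003949 K/W
Sum of known resistances R_other = 0.02087 K/W
Total R = ΔT/Q = 21/42.5 = 0.4941 K/W
R_phenolic foam = R_total − R_other = 0.4732 K/W
k = L/(R·A) = 0.145/(0.4732×12.6)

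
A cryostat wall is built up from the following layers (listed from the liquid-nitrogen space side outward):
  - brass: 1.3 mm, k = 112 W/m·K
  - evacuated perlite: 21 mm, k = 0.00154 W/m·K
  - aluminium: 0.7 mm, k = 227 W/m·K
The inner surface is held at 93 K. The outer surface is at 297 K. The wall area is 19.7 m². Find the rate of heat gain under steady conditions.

Treating each layer as a thermal resistance in series:
R_brass = L/(kA) = 0.0013/(112×19.7) = 5.892×10^-7 K/W
R_evacuated perlite = L/(kA) = 0.021/(0.00154×19.7) = 0.6922 K/W
R_aluminium = L/(kA) = 0.0007/(227×19.7) = 1.565×10^-7 K/W
R_total = 0.6922 K/W
Q = ΔT / R_total = 204 / 0.6922

Q ≈ 295 W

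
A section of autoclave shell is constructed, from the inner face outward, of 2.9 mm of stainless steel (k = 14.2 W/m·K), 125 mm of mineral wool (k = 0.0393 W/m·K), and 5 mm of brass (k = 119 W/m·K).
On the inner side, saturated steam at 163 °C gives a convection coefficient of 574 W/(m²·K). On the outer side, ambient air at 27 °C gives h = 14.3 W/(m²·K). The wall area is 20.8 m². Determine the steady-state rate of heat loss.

Q ≈ 870 W

Using the resistance-network approach (series):
R_inner film = 1/(h_i·A) = 1/(574×20.8) = 8.376×10^-5 K/W
R_stainless steel = L/(kA) = 0.0029/(14.2×20.8) = 9.819×10^-6 K/W
R_mineral wool = L/(kA) = 0.125/(0.0393×20.8) = 0.1529 K/W
R_brass = L/(kA) = 0.005/(119×20.8) = 2.02×10^-6 K/W
R_outer film = 1/(h_o·A) = 1/(14.3×20.8) = 0.003362 K/W
R_total = 0.1564 K/W
Q = ΔT / R_total = 136 / 0.1564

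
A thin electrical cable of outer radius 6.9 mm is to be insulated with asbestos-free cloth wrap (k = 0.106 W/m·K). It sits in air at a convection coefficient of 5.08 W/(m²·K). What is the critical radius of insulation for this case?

r_cr ≈ 20.9 mm

For a cylinder r_cr = k/h = 0.106/5.08
r_cr = 20.9 mm; since the bare radius (6.9 mm) is below r_cr, adding a thin layer of insulation will *increase* heat loss.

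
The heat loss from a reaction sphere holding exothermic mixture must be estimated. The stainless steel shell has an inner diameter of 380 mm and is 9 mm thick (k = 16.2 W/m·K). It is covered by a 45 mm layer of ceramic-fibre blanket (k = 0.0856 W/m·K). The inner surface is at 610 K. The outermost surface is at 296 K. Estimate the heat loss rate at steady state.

Each spherical layer contributes R = (1/r_i − 1/r_o)/(4πk):
R_stainless steel shell = (1/0.19 − 1/0.199)/(4π×16.2) = 0.001169 K/W
R_ceramic-fibre blanket = (1/0.199 − 1/0.244)/(4π×0.0856) = 0.8616 K/W
R_total = 0.8627 K/W
Q = ΔT/R_total = 314/0.8627

Q ≈ 364 W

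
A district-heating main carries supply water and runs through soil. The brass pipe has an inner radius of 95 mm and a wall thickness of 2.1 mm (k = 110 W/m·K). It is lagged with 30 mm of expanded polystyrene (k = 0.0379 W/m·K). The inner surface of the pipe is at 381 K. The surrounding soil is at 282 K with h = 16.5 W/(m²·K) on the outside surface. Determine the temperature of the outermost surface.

T ≈ 288 K

Per-layer cylindrical resistances, series-summed:
R_brass pipe wall = ln(97.1/95)/(2π×110×1) = 3.163×10^-5 K/W
R_expanded polystyrene = ln(127.1/97.1)/(2π×0.0379×1) = 1.131 K/W
R_outer film = 1/(h_o·2πr_oL) = 1/(16.5×2π×0.1271×1) = 0.07589 K/W
R_total = 1.207 K/W
Q = ΔT/R_total = 99/1.207
Q = 82.1 W/m
T_interface = T_inner − Q·ΣR(inner→interface) = 381 − 82.1×1.131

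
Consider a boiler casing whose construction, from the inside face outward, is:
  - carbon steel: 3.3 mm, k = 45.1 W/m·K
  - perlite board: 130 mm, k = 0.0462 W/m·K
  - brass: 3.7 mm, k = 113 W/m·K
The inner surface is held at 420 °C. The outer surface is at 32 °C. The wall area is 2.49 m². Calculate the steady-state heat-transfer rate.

Q ≈ 343 W

Series thermal resistances:
R_carbon steel = L/(kA) = 0.0033/(45.1×2.49) = 2.939×10^-5 K/W
R_perlite board = L/(kA) = 0.13/(0.0462×2.49) = 1.13 K/W
R_brass = L/(kA) = 0.0037/(113×2.49) = 1.315×10^-5 K/W
R_total = 1.13 K/W
Q = ΔT / R_total = 388 / 1.13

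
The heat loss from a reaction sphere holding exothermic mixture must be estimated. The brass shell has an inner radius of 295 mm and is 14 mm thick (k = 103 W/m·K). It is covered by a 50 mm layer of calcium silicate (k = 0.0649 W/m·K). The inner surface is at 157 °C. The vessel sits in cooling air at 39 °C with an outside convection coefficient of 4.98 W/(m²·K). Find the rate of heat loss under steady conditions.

Q ≈ 174 W

Radial (spherical) resistances in series:
R_brass shell = (1/0.295 − 1/0.309)/(4π×103) = 1.187×10^-4 K/W
R_calcium silicate = (1/0.309 − 1/0.359)/(4π×0.0649) = 0.5527 K/W
R_outer film = 1/(h·4πr_o²) = 1/(4.98×4π×0.359²) = 0.124 K/W
R_total = 0.6768 K/W
Q = ΔT/R_total = 118/0.6768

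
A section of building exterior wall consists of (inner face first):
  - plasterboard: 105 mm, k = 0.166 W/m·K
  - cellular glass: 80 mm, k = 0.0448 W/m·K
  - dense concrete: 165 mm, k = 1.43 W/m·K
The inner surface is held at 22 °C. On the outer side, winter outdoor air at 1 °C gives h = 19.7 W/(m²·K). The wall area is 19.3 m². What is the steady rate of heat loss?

Q ≈ 157 W

Treating each layer as a thermal resistance in series:
R_plasterboard = L/(kA) = 0.105/(0.166×19.3) = 0.03277 K/W
R_cellular glass = L/(kA) = 0.08/(0.0448×19.3) = 0.09252 K/W
R_dense concrete = L/(kA) = 0.165/(1.43×19.3) = 0.005978 K/W
R_outer film = 1/(h_o·A) = 1/(19.7×19.3) = 0.00263 K/W
R_total = 0.1339 K/W
Q = ΔT / R_total = 21 / 0.1339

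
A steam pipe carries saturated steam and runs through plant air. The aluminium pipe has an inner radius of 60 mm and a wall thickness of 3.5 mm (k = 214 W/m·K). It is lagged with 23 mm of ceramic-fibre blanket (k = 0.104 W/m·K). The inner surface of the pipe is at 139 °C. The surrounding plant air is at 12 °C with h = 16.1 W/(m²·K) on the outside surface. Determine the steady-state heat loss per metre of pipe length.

q′ ≈ 216 W/m

Cylindrical conduction, so R = ln(r₂/r₁)/(2πkL) per layer, in series:
R_aluminium pipe wall = ln(63.5/60)/(2π×214×1) = 4.217×10^-5 K/W
R_ceramic-fibre blanket = ln(86.5/63.5)/(2π×0.104×1) = 0.473 K/W
R_outer film = 1/(h_o·2πr_oL) = 1/(16.1×2π×0.0865×1) = 0.1143 K/W
R_total = 0.5874 K/W
Q = ΔT/R_total = 127/0.5874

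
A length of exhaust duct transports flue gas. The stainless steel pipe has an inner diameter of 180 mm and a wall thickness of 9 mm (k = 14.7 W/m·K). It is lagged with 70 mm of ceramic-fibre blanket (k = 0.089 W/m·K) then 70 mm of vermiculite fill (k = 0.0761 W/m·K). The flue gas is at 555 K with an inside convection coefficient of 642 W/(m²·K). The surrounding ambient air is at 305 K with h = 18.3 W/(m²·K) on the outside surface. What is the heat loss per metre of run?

q′ ≈ 145 W/m

Cylindrical conduction, so R = ln(r₂/r₁)/(2πkL) per layer, in series:
R_inner film = 1/(h_i·2πr₁L) = 1/(642×2π×0.09×1) = 0.002754 K/W
R_stainless steel pipe wall = ln(99/90)/(2π×14.7×1) = 0.001032 K/W
R_ceramic-fibre blanket = ln(169/99)/(2π×0.089×1) = 0.9563 K/W
R_vermiculite fill = ln(239/169)/(2π×0.0761×1) = 0.7248 K/W
R_outer film = 1/(h_o·2πr_oL) = 1/(18.3×2π×0.239×1) = 0.03639 K/W
R_total = 1.721 K/W
Q = ΔT/R_total = 250/1.721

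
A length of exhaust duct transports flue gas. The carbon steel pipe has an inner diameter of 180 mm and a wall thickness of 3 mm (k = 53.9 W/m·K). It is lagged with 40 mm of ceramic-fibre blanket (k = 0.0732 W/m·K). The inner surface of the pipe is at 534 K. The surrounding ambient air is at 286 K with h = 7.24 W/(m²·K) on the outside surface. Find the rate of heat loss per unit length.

Per-layer cylindrical resistances, series-summed:
R_carbon steel pipe wall = ln(93/90)/(2π×53.9×1) = 9.682×10^-5 K/W
R_ceramic-fibre blanket = ln(133/93)/(2π×0.0732×1) = 0.7778 K/W
R_outer film = 1/(h_o·2πr_oL) = 1/(7.24×2π×0.133×1) = 0.1653 K/W
R_total = 0.9432 K/W
Q = ΔT/R_total = 248/0.9432

q′ ≈ 263 W/m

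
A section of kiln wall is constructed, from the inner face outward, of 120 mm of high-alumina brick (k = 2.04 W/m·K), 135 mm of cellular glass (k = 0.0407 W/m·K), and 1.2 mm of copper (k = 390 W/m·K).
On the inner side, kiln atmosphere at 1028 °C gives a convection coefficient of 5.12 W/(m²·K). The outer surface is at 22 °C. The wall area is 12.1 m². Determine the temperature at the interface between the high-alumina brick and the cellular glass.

T ≈ 956 °C

Series thermal resistances:
R_inner film = 1/(h_i·A) = 1/(5.12×12.1) = 0.01614 K/W
R_high-alumina brick = L/(kA) = 0.12/(2.04×12.1) = 0.004861 K/W
R_cellular glass = L/(kA) = 0.135/(0.0407×12.1) = 0.2741 K/W
R_copper = L/(kA) = 0.0012/(390×12.1) = 2.543×10^-7 K/W
R_total = 0.2951 K/W;  Q = ΔT/R_total = 1006/0.2951 = 3409 W
T_interface = T_inner − Q·ΣR(inner→interface) = 1028 − 3410×0.021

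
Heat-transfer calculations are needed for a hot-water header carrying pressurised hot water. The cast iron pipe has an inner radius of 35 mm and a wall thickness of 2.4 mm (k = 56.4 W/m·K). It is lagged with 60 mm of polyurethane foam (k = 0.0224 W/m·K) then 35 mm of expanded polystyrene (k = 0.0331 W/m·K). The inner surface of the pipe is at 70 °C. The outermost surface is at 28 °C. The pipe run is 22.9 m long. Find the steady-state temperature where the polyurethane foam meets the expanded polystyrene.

Per-layer cylindrical resistances, series-summed:
R_cast iron pipe wall = ln(37.4/35)/(2π×56.4×22.9) = 8.173×10^-6 K/W
R_polyurethane foam = ln(97.4/37.4)/(2π×0.0224×22.9) = 0.297 K/W
R_expanded polystyrene = ln(132.4/97.4)/(2π×0.0331×22.9) = 0.06446 K/W
R_total = 0.3614 K/W
Q = ΔT/R_total = 42/0.3614
Q = 116 W
T_interface = T_inner − Q·ΣR(inner→interface) = 70 − 116×0.297

T ≈ 35.5 °C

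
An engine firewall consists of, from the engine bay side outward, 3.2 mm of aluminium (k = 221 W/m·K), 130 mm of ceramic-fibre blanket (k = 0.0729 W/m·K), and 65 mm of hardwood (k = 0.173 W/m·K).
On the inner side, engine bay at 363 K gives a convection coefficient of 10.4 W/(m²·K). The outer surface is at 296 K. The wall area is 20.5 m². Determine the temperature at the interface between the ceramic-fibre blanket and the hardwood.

Treating each layer as a thermal resistance in series:
R_inner film = 1/(h_i·A) = 1/(10.4×20.5) = 0.00469 K/W
R_aluminium = L/(kA) = 0.0032/(221×20.5) = 7.063×10^-7 K/W
R_ceramic-fibre blanket = L/(kA) = 0.13/(0.0729×20.5) = 0.08699 K/W
R_hardwood = L/(kA) = 0.065/(0.173×20.5) = 0.01833 K/W
R_total = 0.11 K/W;  Q = ΔT/R_total = 67/0.11 = 609 W
T_interface = T_inner − Q·ΣR(inner→interface) = 363 − 609×0.09168

T ≈ 307 K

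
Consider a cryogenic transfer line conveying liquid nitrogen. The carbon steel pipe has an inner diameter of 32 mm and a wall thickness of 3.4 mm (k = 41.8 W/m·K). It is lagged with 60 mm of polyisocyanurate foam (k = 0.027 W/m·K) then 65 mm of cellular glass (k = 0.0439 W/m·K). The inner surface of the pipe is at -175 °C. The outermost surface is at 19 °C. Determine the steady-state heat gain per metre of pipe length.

q′ ≈ 18.5 W/m

For a radial system each layer contributes R = ln(r_out/r_in)/(2πkL); films add R = 1/(hA).
R_carbon steel pipe wall = ln(19.4/16)/(2π×41.8×1) = 7.337×10^-4 K/W
R_polyisocyanurate foam = ln(79.4/19.4)/(2π×0.027×1) = 8.307 K/W
R_cellular glass = ln(144.4/79.4)/(2π×0.0439×1) = 2.168 K/W
R_total = 10.48 K/W
Q = ΔT/R_total = 194/10.48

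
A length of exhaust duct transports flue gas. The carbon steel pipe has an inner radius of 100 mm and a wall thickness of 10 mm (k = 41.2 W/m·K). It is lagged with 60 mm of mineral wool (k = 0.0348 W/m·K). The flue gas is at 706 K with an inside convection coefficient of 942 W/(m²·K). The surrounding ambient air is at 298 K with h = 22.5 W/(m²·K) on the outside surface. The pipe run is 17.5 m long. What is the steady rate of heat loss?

Per-layer cylindrical resistances, series-summed:
R_inner film = 1/(h_i·2πr₁L) = 1/(942×2π×0.1×17.5) = 9.655×10^-5 K/W
R_carbon steel pipe wall = ln(110/100)/(2π×41.2×17.5) = 2.104×10^-5 K/W
R_mineral wool = ln(170/110)/(2π×0.0348×17.5) = 0.1138 K/W
R_outer film = 1/(h_o·2πr_oL) = 1/(22.5×2π×0.17×17.5) = 0.002378 K/W
R_total = 0.1163 K/W
Q = ΔT/R_total = 408/0.1163

Q ≈ 3510 W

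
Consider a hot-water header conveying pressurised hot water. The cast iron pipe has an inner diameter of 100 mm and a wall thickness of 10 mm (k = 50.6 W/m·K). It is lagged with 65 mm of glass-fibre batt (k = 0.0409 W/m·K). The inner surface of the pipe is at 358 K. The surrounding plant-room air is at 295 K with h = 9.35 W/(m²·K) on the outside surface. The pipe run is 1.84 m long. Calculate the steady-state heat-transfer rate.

Q ≈ 38.7 W

Radial resistances (cylindrical: R_cond = ln(r_o/r_i)/(2πkL), R_conv = 1/(h·2πrL)):
R_cast iron pipe wall = ln(60/50)/(2π×50.6×1.84) = 3.117×10^-4 K/W
R_glass-fibre batt = ln(125/60)/(2π×0.0409×1.84) = 1.552 K/W
R_outer film = 1/(h_o·2πr_oL) = 1/(9.35×2π×0.125×1.84) = 0.07401 K/W
R_total = 1.627 K/W
Q = ΔT/R_total = 63/1.627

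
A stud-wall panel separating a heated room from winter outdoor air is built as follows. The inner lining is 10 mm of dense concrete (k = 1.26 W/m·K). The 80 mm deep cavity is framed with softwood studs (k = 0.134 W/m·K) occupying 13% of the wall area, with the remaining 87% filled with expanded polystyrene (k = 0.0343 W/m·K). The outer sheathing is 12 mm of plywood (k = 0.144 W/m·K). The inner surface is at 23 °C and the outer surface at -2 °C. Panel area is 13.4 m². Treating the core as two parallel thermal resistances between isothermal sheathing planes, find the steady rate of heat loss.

Sheathing layers in series; stud and cavity paths in parallel between them.
R_inner = 0.01/(1.26×13.4) = 5.923×10^-4 K/W
R_stud  = 0.08/(0.134×0.13×13.4) = 0.3427 K/W
R_cav   = 0.08/(0.0343×0.87×13.4) = 0.2001 K/W
1/R_core = 1/R_stud + 1/R_cav → R_core = 0.1263 K/W
R_outer = 0.012/(0.144×13.4) = 0.006219 K/W
R_total = 0.1331 K/W
Q = ΔT/R_total = 25/0.1331

Q ≈ 188 W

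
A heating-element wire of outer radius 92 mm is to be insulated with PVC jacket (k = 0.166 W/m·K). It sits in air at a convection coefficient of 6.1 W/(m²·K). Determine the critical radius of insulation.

r_cr ≈ 27.2 mm

For a cylinder r_cr = k/h = 0.166/6.1
r_cr = 27.2 mm; since the bare radius (92 mm) is above r_cr, any added insulation will reduce heat loss.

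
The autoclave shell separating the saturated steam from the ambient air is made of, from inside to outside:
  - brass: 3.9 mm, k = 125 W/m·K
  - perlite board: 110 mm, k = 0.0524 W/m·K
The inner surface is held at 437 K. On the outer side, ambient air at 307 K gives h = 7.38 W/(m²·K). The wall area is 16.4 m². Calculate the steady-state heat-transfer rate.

Using the resistance-network approach (series):
R_brass = L/(kA) = 0.0039/(125×16.4) = 1.902×10^-6 K/W
R_perlite board = L/(kA) = 0.11/(0.0524×16.4) = 0.128 K/W
R_outer film = 1/(h_o·A) = 1/(7.38×16.4) = 0.008262 K/W
R_total = 0.1363 K/W
Q = ΔT / R_total = 130 / 0.1363

Q ≈ 954 W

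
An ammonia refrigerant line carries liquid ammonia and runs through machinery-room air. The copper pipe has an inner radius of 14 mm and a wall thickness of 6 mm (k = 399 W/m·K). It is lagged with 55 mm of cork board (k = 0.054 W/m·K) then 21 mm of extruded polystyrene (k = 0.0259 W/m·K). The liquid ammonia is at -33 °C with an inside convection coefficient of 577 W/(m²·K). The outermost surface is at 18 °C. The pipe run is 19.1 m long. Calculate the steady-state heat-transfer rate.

Q ≈ 179 W

Cylindrical conduction, so R = ln(r₂/r₁)/(2πkL) per layer, in series:
R_inner film = 1/(h_i·2πr₁L) = 1/(577×2π×0.014×19.1) = 0.001032 K/W
R_copper pipe wall = ln(20/14)/(2π×399×19.1) = 7.449×10^-6 K/W
R_cork board = ln(75/20)/(2π×0.054×19.1) = 0.204 K/W
R_extruded polystyrene = ln(96/75)/(2π×0.0259×19.1) = 0.07942 K/W
R_total = 0.2844 K/W
Q = ΔT/R_total = 51/0.2844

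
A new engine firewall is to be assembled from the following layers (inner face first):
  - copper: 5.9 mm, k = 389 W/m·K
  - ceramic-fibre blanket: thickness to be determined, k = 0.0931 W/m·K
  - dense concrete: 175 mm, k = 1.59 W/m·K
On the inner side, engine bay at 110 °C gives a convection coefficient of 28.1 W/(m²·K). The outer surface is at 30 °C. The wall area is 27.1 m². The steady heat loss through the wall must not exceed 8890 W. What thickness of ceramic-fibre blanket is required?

L ≈ 9.14 mm

Thermal resistances in series:
R_inner film = 1/(h_i·A) = 1/(28.1×27.1) = 0.001313 K/W
R_copper = L/(kA) = 0.0059/(389×27.1) = 5.597×10^-7 K/W
R_dense concrete = L/(kA) = 0.175/(1.59×27.1) = 0.004061 K/W
Sum of the known resistances R_other = 0.005375 K/W
Required total resistance R_tot = ΔT/Q_allow = 80/8890 = 0.008999 K/W
R_ceramic-fibre blanket = R_tot − R_other = 0.003624 K/W
L = R·k·A = 0.003624×0.0931×27.1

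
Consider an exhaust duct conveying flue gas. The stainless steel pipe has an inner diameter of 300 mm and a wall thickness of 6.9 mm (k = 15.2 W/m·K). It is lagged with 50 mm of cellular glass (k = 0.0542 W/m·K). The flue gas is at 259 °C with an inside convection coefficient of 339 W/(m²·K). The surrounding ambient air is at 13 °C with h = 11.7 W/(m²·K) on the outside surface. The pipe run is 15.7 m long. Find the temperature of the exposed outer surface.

Treating each annulus and film as a series resistance:
R_inner film = 1/(h_i·2πr₁L) = 1/(339×2π×0.15×15.7) = 1.994×10^-4 K/W
R_stainless steel pipe wall = ln(156.9/150)/(2π×15.2×15.7) = 2.999×10^-5 K/W
R_cellular glass = ln(206.9/156.9)/(2π×0.0542×15.7) = 0.05174 K/W
R_outer film = 1/(h_o·2πr_oL) = 1/(11.7×2π×0.2069×15.7) = 0.004188 K/W
R_total = 0.05616 K/W
Q = ΔT/R_total = 246/0.05616
Q = 4380 W
T_interface = T_inner − Q·ΣR(inner→interface) = 259 − 4380×0.05197

T ≈ 31.3 °C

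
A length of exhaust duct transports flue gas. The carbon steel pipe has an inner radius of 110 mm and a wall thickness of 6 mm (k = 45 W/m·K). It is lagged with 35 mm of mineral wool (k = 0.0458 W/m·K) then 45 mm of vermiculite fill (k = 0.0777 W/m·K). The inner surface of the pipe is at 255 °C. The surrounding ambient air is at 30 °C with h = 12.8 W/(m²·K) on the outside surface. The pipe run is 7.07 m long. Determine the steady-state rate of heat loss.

Q ≈ 1050 W

For a radial system each layer contributes R = ln(r_out/r_in)/(2πkL); films add R = 1/(hA).
R_carbon steel pipe wall = ln(116/110)/(2π×45×7.07) = 2.657×10^-5 K/W
R_mineral wool = ln(151/116)/(2π×0.0458×7.07) = 0.1296 K/W
R_vermiculite fill = ln(196/151)/(2π×0.0777×7.07) = 0.07557 K/W
R_outer film = 1/(h_o·2πr_oL) = 1/(12.8×2π×0.196×7.07) = 0.008973 K/W
R_total = 0.2142 K/W
Q = ΔT/R_total = 225/0.2142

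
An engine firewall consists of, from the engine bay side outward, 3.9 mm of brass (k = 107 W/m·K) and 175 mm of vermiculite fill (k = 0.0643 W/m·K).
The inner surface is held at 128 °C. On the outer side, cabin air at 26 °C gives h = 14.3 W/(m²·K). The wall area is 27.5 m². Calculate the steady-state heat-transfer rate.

Q ≈ 1000 W

Using the resistance-network approach (series):
R_brass = L/(kA) = 0.0039/(107×27.5) = 1.325×10^-6 K/W
R_vermiculite fill = L/(kA) = 0.175/(0.0643×27.5) = 0.09897 K/W
R_outer film = 1/(h_o·A) = 1/(14.3×27.5) = 0.002543 K/W
R_total = 0.1015 K/W
Q = ΔT / R_total = 102 / 0.1015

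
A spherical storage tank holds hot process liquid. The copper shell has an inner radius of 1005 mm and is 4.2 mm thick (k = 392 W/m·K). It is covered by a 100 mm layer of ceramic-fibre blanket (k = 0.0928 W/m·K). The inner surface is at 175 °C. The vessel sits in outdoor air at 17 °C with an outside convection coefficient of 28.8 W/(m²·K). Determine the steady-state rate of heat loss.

Radial (spherical) resistances in series:
R_copper shell = (1/1.005 − 1/1.0092)/(4π×392) = 8.406×10^-7 K/W
R_ceramic-fibre blanket = (1/1.0092 − 1/1.1092)/(4π×0.0928) = 0.0766 K/W
R_outer film = 1/(h·4πr_o²) = 1/(28.8×4π×1.1092²) = 0.002246 K/W
R_total = 0.07885 K/W
Q = ΔT/R_total = 158/0.07885

Q ≈ 2000 W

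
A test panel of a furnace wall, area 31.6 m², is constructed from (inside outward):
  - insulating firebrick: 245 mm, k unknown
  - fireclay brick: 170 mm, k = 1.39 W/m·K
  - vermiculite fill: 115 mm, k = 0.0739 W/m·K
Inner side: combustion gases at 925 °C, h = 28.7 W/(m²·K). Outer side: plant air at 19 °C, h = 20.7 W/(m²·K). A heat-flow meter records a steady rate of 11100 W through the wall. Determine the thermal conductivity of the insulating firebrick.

k ≈ 0.3 W/(m·K)

Series thermal resistances:
R_inner film = 1/(h_i·A) = 1/(28.7×31.6) = 0.001103 K/W
R_fireclay brick = L/(kA) = 0.17/(1.39×31.6) = 0.00387 K/W
R_vermiculite fill = L/(kA) = 0.115/(0.0739×31.6) = 0.04925 K/W
R_outer film = 1/(h_o·A) = 1/(20.7×31.6) = 0.001529 K/W
Sum of known resistances R_other = 0.05575 K/W
Total R = ΔT/Q = 906/11100 = 0.08162 K/W
R_insulating firebrick = R_total − R_other = 0.02587 K/W
k = L/(R·A) = 0.245/(0.02587×31.6)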